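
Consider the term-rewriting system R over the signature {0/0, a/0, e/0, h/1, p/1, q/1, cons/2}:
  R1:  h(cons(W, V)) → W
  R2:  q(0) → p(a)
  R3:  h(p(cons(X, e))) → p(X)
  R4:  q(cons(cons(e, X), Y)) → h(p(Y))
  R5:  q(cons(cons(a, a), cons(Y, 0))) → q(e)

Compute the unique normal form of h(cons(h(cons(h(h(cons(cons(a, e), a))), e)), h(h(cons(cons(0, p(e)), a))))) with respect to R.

1. h(cons(h(cons(h(h(cons(cons(a, e), a))), e)), h(h(cons(cons(0, p(e)), a)))))  →  h(cons(h(h(cons(cons(a, e), a))), e))   [R1 at ε]
2. h(cons(h(h(cons(cons(a, e), a))), e))  →  h(h(cons(cons(a, e), a)))   [R1 at ε]
3. h(h(cons(cons(a, e), a)))  →  h(cons(a, e))   [R1 at 1]
4. h(cons(a, e))  →  a   [R1 at ε]

a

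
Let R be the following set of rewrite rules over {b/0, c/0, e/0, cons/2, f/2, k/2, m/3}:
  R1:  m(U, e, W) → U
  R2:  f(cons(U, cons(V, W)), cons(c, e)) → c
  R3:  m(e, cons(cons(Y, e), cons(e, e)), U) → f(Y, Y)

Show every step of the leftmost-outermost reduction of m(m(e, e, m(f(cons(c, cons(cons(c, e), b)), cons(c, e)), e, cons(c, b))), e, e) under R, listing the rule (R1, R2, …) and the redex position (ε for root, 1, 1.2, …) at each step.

1. m(m(e, e, m(f(cons(c, cons(cons(c, e), b)), cons(c, e)), e, cons(c, b))), e, e)  →  m(e, e, m(f(cons(c, cons(cons(c, e), b)), cons(c, e)), e, cons(c, b)))   [R1 at ε]
2. m(e, e, m(f(cons(c, cons(cons(c, e), b)), cons(c, e)), e, cons(c, b)))  →  e   [R1 at ε]

e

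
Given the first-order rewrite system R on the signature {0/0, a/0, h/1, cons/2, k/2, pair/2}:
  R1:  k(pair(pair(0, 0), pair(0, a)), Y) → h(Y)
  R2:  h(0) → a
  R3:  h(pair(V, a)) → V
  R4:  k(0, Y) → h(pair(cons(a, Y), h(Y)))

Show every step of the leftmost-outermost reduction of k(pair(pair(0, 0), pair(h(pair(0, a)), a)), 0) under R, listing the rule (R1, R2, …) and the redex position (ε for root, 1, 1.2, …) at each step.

a

1. k(pair(pair(0, 0), pair(h(pair(0, a)), a)), 0)  →  k(pair(pair(0, 0), pair(0, a)), 0)   [R3 at 1.2.1]
2. k(pair(pair(0, 0), pair(0, a)), 0)  →  h(0)   [R1 at ε]
3. h(0)  →  a   [R2 at ε]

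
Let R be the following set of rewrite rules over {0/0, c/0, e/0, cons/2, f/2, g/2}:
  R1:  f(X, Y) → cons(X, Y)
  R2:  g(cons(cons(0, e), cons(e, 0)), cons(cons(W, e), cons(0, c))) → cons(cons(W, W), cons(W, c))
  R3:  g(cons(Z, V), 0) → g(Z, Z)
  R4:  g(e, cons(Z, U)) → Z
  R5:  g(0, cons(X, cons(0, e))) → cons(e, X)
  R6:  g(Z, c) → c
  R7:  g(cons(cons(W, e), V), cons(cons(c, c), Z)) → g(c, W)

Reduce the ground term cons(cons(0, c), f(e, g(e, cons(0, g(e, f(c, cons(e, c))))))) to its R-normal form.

1. cons(cons(0, c), f(e, g(e, cons(0, g(e, f(c, cons(e, c)))))))  →  cons(cons(0, c), cons(e, g(e, cons(0, g(e, f(c, cons(e, c)))))))   [R1 at 2]
2. cons(cons(0, c), cons(e, g(e, cons(0, g(e, f(c, cons(e, c)))))))  →  cons(cons(0, c), cons(e, 0))   [R4 at 2.2]

cons(cons(0, c), cons(e, 0))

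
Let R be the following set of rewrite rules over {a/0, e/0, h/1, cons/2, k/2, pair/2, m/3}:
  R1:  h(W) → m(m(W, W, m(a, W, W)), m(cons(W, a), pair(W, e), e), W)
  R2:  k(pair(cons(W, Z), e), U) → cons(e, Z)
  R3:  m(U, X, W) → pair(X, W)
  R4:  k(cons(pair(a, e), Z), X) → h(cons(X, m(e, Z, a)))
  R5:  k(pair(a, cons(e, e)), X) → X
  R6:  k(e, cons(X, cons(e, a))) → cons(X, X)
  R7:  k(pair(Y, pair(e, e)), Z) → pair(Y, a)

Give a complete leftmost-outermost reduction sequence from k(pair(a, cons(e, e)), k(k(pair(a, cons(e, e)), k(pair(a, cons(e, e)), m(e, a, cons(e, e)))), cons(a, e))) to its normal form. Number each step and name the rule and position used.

cons(a, e)

1. k(pair(a, cons(e, e)), k(k(pair(a, cons(e, e)), k(pair(a, cons(e, e)), m(e, a, cons(e, e)))), cons(a, e)))  →  k(k(pair(a, cons(e, e)), k(pair(a, cons(e, e)), m(e, a, cons(e, e)))), cons(a, e))   [R5 at ε]
2. k(k(pair(a, cons(e, e)), k(pair(a, cons(e, e)), m(e, a, cons(e, e)))), cons(a, e))  →  k(k(pair(a, cons(e, e)), m(e, a, cons(e, e))), cons(a, e))   [R5 at 1]
3. k(k(pair(a, cons(e, e)), m(e, a, cons(e, e))), cons(a, e))  →  k(m(e, a, cons(e, e)), cons(a, e))   [R5 at 1]
4. k(m(e, a, cons(e, e)), cons(a, e))  →  k(pair(a, cons(e, e)), cons(a, e))   [R3 at 1]
5. k(pair(a, cons(e, e)), cons(a, e))  →  cons(a, e)   [R5 at ε]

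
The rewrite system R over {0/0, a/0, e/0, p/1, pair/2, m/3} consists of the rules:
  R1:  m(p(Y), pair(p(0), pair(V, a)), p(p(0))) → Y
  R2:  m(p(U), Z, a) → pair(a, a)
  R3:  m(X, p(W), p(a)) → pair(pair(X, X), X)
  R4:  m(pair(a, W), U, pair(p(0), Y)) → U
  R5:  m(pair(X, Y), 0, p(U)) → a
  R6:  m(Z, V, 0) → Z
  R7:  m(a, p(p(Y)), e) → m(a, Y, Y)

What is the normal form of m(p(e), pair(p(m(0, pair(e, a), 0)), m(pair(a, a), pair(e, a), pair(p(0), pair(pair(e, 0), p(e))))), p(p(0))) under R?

1. m(p(e), pair(p(m(0, pair(e, a), 0)), m(pair(a, a), pair(e, a), pair(p(0), pair(pair(e, 0), p(e))))), p(p(0)))  →  m(p(e), pair(p(0), m(pair(a, a), pair(e, a), pair(p(0), pair(pair(e, 0), p(e))))), p(p(0)))   [R6 at 2.1.1]
2. m(p(e), pair(p(0), m(pair(a, a), pair(e, a), pair(p(0), pair(pair(e, 0), p(e))))), p(p(0)))  →  m(p(e), pair(p(0), pair(e, a)), p(p(0)))   [R4 at 2.2]
3. m(p(e), pair(p(0), pair(e, a)), p(p(0)))  →  e   [R1 at ε]

e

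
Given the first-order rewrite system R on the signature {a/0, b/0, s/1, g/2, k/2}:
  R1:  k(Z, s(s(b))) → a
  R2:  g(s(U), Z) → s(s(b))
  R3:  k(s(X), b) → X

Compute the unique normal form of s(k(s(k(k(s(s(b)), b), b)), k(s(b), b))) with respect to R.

s(b)

1. s(k(s(k(k(s(s(b)), b), b)), k(s(b), b)))  →  s(k(s(k(s(b), b)), k(s(b), b)))   [R3 at 1.1.1.1]
2. s(k(s(k(s(b), b)), k(s(b), b)))  →  s(k(s(b), k(s(b), b)))   [R3 at 1.1.1]
3. s(k(s(b), k(s(b), b)))  →  s(k(s(b), b))   [R3 at 1.2]
4. s(k(s(b), b))  →  s(b)   [R3 at 1]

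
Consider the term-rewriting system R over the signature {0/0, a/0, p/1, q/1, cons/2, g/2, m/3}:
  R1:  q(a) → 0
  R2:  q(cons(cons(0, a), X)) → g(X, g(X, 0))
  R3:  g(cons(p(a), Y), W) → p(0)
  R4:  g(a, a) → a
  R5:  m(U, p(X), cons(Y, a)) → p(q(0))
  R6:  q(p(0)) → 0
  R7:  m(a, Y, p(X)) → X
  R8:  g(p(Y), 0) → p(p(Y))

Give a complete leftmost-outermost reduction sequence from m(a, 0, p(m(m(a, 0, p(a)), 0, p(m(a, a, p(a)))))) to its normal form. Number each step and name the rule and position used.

1. m(a, 0, p(m(m(a, 0, p(a)), 0, p(m(a, a, p(a))))))  →  m(m(a, 0, p(a)), 0, p(m(a, a, p(a))))   [R7 at ε]
2. m(m(a, 0, p(a)), 0, p(m(a, a, p(a))))  →  m(a, 0, p(m(a, a, p(a))))   [R7 at 1]
3. m(a, 0, p(m(a, a, p(a))))  →  m(a, a, p(a))   [R7 at ε]
4. m(a, a, p(a))  →  a   [R7 at ε]

a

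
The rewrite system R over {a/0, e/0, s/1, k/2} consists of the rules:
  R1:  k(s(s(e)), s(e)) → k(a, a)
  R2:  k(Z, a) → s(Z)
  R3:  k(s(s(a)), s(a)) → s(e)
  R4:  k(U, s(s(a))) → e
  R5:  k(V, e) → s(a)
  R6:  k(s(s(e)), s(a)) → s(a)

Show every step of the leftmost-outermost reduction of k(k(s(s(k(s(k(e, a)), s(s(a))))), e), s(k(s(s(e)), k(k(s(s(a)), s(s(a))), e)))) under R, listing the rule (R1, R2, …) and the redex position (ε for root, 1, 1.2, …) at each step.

1. k(k(s(s(k(s(k(e, a)), s(s(a))))), e), s(k(s(s(e)), k(k(s(s(a)), s(s(a))), e))))  →  k(s(a), s(k(s(s(e)), k(k(s(s(a)), s(s(a))), e))))   [R5 at 1]
2. k(s(a), s(k(s(s(e)), k(k(s(s(a)), s(s(a))), e))))  →  k(s(a), s(k(s(s(e)), s(a))))   [R5 at 2.1.2]
3. k(s(a), s(k(s(s(e)), s(a))))  →  k(s(a), s(s(a)))   [R6 at 2.1]
4. k(s(a), s(s(a)))  →  e   [R4 at ε]

e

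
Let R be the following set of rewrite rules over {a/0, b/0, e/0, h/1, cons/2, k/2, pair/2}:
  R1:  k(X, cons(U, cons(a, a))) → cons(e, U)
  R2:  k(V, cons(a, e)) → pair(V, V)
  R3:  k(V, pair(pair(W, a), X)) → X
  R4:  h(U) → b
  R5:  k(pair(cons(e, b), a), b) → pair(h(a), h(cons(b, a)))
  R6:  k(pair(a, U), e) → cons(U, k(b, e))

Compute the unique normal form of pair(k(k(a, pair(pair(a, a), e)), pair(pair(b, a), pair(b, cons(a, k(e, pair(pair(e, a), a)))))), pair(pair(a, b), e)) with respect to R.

1. pair(k(k(a, pair(pair(a, a), e)), pair(pair(b, a), pair(b, cons(a, k(e, pair(pair(e, a), a)))))), pair(pair(a, b), e))  →  pair(pair(b, cons(a, k(e, pair(pair(e, a), a)))), pair(pair(a, b), e))   [R3 at 1]
2. pair(pair(b, cons(a, k(e, pair(pair(e, a), a)))), pair(pair(a, b), e))  →  pair(pair(b, cons(a, a)), pair(pair(a, b), e))   [R3 at 1.2.2]

pair(pair(b, cons(a, a)), pair(pair(a, b), e))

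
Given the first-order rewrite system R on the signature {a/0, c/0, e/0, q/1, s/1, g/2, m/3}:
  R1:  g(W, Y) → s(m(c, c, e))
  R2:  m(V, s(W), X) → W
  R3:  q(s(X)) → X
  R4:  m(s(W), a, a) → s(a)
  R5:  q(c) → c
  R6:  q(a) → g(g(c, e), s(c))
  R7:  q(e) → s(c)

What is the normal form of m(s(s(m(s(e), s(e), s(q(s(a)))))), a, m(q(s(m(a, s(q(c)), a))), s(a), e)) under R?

s(a)

1. m(s(s(m(s(e), s(e), s(q(s(a)))))), a, m(q(s(m(a, s(q(c)), a))), s(a), e))  →  m(s(s(e)), a, m(q(s(m(a, s(q(c)), a))), s(a), e))   [R2 at 1.1.1]
2. m(s(s(e)), a, m(q(s(m(a, s(q(c)), a))), s(a), e))  →  m(s(s(e)), a, a)   [R2 at 3]
3. m(s(s(e)), a, a)  →  s(a)   [R4 at ε]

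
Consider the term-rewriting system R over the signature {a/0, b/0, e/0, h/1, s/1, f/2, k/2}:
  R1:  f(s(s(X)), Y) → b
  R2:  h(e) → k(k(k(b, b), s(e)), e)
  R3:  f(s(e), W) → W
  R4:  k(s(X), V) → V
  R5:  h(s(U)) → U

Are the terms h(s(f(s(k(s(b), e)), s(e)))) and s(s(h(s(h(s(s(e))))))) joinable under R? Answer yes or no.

Reduce t₁ = h(s(f(s(k(s(b), e)), s(e)))):
1. h(s(f(s(k(s(b), e)), s(e))))  →  f(s(k(s(b), e)), s(e))   [R5 at ε]
2. f(s(k(s(b), e)), s(e))  →  f(s(e), s(e))   [R4 at 1.1]
3. f(s(e), s(e))  →  s(e)   [R3 at ε]

Reduce t₂ = s(s(h(s(h(s(s(e))))))):
1. s(s(h(s(h(s(s(e)))))))  →  s(s(h(s(s(e)))))   [R5 at 1.1]
2. s(s(h(s(s(e)))))  →  s(s(s(e)))   [R5 at 1.1]

no — NF(t₁) = s(e), NF(t₂) = s(s(s(e)))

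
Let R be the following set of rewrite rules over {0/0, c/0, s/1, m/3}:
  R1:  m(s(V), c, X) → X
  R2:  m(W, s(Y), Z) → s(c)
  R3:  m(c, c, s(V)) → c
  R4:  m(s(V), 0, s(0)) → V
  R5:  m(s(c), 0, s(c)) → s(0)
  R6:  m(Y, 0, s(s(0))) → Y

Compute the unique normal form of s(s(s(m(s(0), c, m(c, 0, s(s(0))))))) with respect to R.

s(s(s(c)))

1. s(s(s(m(s(0), c, m(c, 0, s(s(0)))))))  →  s(s(s(m(c, 0, s(s(0))))))   [R1 at 1.1.1]
2. s(s(s(m(c, 0, s(s(0))))))  →  s(s(s(c)))   [R6 at 1.1.1]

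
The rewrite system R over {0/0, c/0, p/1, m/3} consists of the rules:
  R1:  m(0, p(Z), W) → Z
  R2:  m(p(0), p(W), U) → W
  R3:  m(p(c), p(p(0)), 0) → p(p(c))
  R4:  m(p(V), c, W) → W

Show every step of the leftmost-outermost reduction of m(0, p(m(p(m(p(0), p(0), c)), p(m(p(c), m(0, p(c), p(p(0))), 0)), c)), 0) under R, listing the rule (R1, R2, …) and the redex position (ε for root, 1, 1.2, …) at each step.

1. m(0, p(m(p(m(p(0), p(0), c)), p(m(p(c), m(0, p(c), p(p(0))), 0)), c)), 0)  →  m(p(m(p(0), p(0), c)), p(m(p(c), m(0, p(c), p(p(0))), 0)), c)   [R1 at ε]
2. m(p(m(p(0), p(0), c)), p(m(p(c), m(0, p(c), p(p(0))), 0)), c)  →  m(p(0), p(m(p(c), m(0, p(c), p(p(0))), 0)), c)   [R2 at 1.1]
3. m(p(0), p(m(p(c), m(0, p(c), p(p(0))), 0)), c)  →  m(p(c), m(0, p(c), p(p(0))), 0)   [R2 at ε]
4. m(p(c), m(0, p(c), p(p(0))), 0)  →  m(p(c), c, 0)   [R1 at 2]
5. m(p(c), c, 0)  →  0   [R4 at ε]

0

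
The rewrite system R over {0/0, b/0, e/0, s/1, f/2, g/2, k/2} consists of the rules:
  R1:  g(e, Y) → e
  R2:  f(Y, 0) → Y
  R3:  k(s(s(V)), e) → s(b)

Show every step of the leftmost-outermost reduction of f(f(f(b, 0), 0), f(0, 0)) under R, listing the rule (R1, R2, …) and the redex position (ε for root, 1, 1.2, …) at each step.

b

1. f(f(f(b, 0), 0), f(0, 0))  →  f(f(b, 0), f(0, 0))   [R2 at 1]
2. f(f(b, 0), f(0, 0))  →  f(b, f(0, 0))   [R2 at 1]
3. f(b, f(0, 0))  →  f(b, 0)   [R2 at 2]
4. f(b, 0)  →  b   [R2 at ε]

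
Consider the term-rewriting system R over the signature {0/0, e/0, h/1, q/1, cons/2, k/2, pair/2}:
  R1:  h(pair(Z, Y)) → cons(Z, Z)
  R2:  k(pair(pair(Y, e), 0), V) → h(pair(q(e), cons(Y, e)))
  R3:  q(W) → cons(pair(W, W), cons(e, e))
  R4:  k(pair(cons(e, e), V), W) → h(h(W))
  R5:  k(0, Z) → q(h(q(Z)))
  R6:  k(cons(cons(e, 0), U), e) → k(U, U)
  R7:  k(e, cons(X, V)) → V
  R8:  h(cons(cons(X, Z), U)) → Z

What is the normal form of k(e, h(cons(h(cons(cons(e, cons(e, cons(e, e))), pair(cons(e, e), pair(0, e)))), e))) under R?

1. k(e, h(cons(h(cons(cons(e, cons(e, cons(e, e))), pair(cons(e, e), pair(0, e)))), e)))  →  k(e, h(cons(cons(e, cons(e, e)), e)))   [R8 at 2.1.1]
2. k(e, h(cons(cons(e, cons(e, e)), e)))  →  k(e, cons(e, e))   [R8 at 2]
3. k(e, cons(e, e))  →  e   [R7 at ε]

e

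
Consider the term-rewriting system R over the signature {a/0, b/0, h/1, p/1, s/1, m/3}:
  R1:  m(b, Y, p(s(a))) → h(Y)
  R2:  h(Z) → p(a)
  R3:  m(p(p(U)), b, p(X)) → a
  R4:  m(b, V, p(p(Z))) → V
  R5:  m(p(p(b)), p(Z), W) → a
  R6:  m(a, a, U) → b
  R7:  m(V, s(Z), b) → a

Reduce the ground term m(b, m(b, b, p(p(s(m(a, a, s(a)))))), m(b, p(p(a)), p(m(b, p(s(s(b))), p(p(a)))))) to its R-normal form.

b

1. m(b, m(b, b, p(p(s(m(a, a, s(a)))))), m(b, p(p(a)), p(m(b, p(s(s(b))), p(p(a))))))  →  m(b, b, m(b, p(p(a)), p(m(b, p(s(s(b))), p(p(a))))))   [R4 at 2]
2. m(b, b, m(b, p(p(a)), p(m(b, p(s(s(b))), p(p(a))))))  →  m(b, b, m(b, p(p(a)), p(p(s(s(b))))))   [R4 at 3.3.1]
3. m(b, b, m(b, p(p(a)), p(p(s(s(b))))))  →  m(b, b, p(p(a)))   [R4 at 3]
4. m(b, b, p(p(a)))  →  b   [R4 at ε]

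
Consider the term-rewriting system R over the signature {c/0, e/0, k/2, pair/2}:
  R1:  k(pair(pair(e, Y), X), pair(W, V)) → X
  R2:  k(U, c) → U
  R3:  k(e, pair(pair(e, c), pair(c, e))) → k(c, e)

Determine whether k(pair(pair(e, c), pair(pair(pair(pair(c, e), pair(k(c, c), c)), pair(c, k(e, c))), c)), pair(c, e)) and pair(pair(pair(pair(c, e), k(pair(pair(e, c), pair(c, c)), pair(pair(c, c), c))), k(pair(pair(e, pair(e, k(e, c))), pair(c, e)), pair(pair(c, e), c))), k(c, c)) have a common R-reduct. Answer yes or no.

yes — NF(t₁) = pair(pair(pair(pair(c, e), pair(c, c)), pair(c, e)), c), NF(t₂) = pair(pair(pair(pair(c, e), pair(c, c)), pair(c, e)), c)

Reduce t₁ = k(pair(pair(e, c), pair(pair(pair(pair(c, e), pair(k(c, c), c)), pair(c, k(e, c))), c)), pair(c, e)):
1. k(pair(pair(e, c), pair(pair(pair(pair(c, e), pair(k(c, c), c)), pair(c, k(e, c))), c)), pair(c, e))  →  pair(pair(pair(pair(c, e), pair(k(c, c), c)), pair(c, k(e, c))), c)   [R1 at ε]
2. pair(pair(pair(pair(c, e), pair(k(c, c), c)), pair(c, k(e, c))), c)  →  pair(pair(pair(pair(c, e), pair(c, c)), pair(c, k(e, c))), c)   [R2 at 1.1.2.1]
3. pair(pair(pair(pair(c, e), pair(c, c)), pair(c, k(e, c))), c)  →  pair(pair(pair(pair(c, e), pair(c, c)), pair(c, e)), c)   [R2 at 1.2.2]

Reduce t₂ = pair(pair(pair(pair(c, e), k(pair(pair(e, c), pair(c, c)), pair(pair(c, c), c))), k(pair(pair(e, pair(e, k(e, c))), pair(c, e)), pair(pair(c, e), c))), k(c, c)):
1. pair(pair(pair(pair(c, e), k(pair(pair(e, c), pair(c, c)), pair(pair(c, c), c))), k(pair(pair(e, pair(e, k(e, c))), pair(c, e)), pair(pair(c, e), c))), k(c, c))  →  pair(pair(pair(pair(c, e), pair(c, c)), k(pair(pair(e, pair(e, k(e, c))), pair(c, e)), pair(pair(c, e), c))), k(c, c))   [R1 at 1.1.2]
2. pair(pair(pair(pair(c, e), pair(c, c)), k(pair(pair(e, pair(e, k(e, c))), pair(c, e)), pair(pair(c, e), c))), k(c, c))  →  pair(pair(pair(pair(c, e), pair(c, c)), pair(c, e)), k(c, c))   [R1 at 1.2]
3. pair(pair(pair(pair(c, e), pair(c, c)), pair(c, e)), k(c, c))  →  pair(pair(pair(pair(c, e), pair(c, c)), pair(c, e)), c)   [R2 at 2]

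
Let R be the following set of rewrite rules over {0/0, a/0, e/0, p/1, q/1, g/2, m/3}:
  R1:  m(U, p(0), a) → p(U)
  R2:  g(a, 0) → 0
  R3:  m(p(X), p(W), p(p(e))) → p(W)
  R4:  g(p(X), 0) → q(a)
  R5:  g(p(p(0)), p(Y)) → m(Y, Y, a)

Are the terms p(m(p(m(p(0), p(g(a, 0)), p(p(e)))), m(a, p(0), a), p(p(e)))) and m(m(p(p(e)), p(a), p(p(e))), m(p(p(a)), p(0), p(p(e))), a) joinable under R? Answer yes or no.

yes — NF(t₁) = p(p(a)), NF(t₂) = p(p(a))

Reduce t₁ = p(m(p(m(p(0), p(g(a, 0)), p(p(e)))), m(a, p(0), a), p(p(e)))):
1. p(m(p(m(p(0), p(g(a, 0)), p(p(e)))), m(a, p(0), a), p(p(e))))  →  p(m(p(p(g(a, 0))), m(a, p(0), a), p(p(e))))   [R3 at 1.1.1]
2. p(m(p(p(g(a, 0))), m(a, p(0), a), p(p(e))))  →  p(m(p(p(0)), m(a, p(0), a), p(p(e))))   [R2 at 1.1.1.1]
3. p(m(p(p(0)), m(a, p(0), a), p(p(e))))  →  p(m(p(p(0)), p(a), p(p(e))))   [R1 at 1.2]
4. p(m(p(p(0)), p(a), p(p(e))))  →  p(p(a))   [R3 at 1]

Reduce t₂ = m(m(p(p(e)), p(a), p(p(e))), m(p(p(a)), p(0), p(p(e))), a):
1. m(m(p(p(e)), p(a), p(p(e))), m(p(p(a)), p(0), p(p(e))), a)  →  m(p(a), m(p(p(a)), p(0), p(p(e))), a)   [R3 at 1]
2. m(p(a), m(p(p(a)), p(0), p(p(e))), a)  →  m(p(a), p(0), a)   [R3 at 2]
3. m(p(a), p(0), a)  →  p(p(a))   [R1 at ε]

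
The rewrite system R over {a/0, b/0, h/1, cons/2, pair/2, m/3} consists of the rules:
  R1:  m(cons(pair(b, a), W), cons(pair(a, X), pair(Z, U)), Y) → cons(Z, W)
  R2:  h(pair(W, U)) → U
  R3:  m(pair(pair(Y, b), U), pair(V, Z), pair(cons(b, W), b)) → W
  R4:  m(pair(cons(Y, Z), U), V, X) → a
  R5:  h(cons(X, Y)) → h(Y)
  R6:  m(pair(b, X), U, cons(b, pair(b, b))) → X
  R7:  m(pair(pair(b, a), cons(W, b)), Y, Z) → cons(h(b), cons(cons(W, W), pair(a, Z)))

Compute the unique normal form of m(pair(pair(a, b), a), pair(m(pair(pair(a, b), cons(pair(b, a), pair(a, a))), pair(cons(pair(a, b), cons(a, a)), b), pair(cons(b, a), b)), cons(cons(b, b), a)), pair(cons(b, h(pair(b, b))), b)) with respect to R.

1. m(pair(pair(a, b), a), pair(m(pair(pair(a, b), cons(pair(b, a), pair(a, a))), pair(cons(pair(a, b), cons(a, a)), b), pair(cons(b, a), b)), cons(cons(b, b), a)), pair(cons(b, h(pair(b, b))), b))  →  h(pair(b, b))   [R3 at ε]
2. h(pair(b, b))  →  b   [R2 at ε]

b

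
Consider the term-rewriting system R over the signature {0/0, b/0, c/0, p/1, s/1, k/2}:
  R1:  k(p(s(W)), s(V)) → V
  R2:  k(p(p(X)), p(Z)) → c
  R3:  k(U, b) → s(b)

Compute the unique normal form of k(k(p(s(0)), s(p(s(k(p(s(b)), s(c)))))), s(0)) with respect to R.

0

1. k(k(p(s(0)), s(p(s(k(p(s(b)), s(c)))))), s(0))  →  k(p(s(k(p(s(b)), s(c)))), s(0))   [R1 at 1]
2. k(p(s(k(p(s(b)), s(c)))), s(0))  →  0   [R1 at ε]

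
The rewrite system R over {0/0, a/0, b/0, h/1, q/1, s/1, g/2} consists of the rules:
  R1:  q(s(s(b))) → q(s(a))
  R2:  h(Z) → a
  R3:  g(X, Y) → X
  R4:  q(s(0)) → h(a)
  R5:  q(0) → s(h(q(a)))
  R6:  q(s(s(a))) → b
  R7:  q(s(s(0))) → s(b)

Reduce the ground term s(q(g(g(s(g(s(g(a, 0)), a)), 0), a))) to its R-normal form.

s(b)

1. s(q(g(g(s(g(s(g(a, 0)), a)), 0), a)))  →  s(q(g(s(g(s(g(a, 0)), a)), 0)))   [R3 at 1.1]
2. s(q(g(s(g(s(g(a, 0)), a)), 0)))  →  s(q(s(g(s(g(a, 0)), a))))   [R3 at 1.1]
3. s(q(s(g(s(g(a, 0)), a))))  →  s(q(s(s(g(a, 0)))))   [R3 at 1.1.1]
4. s(q(s(s(g(a, 0)))))  →  s(q(s(s(a))))   [R3 at 1.1.1.1]
5. s(q(s(s(a))))  →  s(b)   [R6 at 1]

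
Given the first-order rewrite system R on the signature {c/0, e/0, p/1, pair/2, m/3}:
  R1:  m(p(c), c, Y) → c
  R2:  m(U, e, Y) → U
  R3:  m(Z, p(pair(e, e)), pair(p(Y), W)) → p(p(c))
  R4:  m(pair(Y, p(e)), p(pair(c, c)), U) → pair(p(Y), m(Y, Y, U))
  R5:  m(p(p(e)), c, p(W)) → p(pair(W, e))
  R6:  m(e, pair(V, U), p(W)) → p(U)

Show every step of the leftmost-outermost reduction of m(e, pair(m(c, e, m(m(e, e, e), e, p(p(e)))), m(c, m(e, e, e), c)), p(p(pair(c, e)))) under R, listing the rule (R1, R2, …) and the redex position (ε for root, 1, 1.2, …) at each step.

p(c)

1. m(e, pair(m(c, e, m(m(e, e, e), e, p(p(e)))), m(c, m(e, e, e), c)), p(p(pair(c, e))))  →  p(m(c, m(e, e, e), c))   [R6 at ε]
2. p(m(c, m(e, e, e), c))  →  p(m(c, e, c))   [R2 at 1.2]
3. p(m(c, e, c))  →  p(c)   [R2 at 1]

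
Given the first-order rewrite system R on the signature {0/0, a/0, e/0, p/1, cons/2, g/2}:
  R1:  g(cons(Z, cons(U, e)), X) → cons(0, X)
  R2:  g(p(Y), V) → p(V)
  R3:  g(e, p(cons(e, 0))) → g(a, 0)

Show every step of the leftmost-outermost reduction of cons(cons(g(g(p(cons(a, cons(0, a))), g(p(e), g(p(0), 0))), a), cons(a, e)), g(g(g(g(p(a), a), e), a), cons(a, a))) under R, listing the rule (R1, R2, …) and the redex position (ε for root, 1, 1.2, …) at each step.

cons(cons(p(a), cons(a, e)), p(cons(a, a)))

1. cons(cons(g(g(p(cons(a, cons(0, a))), g(p(e), g(p(0), 0))), a), cons(a, e)), g(g(g(g(p(a), a), e), a), cons(a, a)))  →  cons(cons(g(p(g(p(e), g(p(0), 0))), a), cons(a, e)), g(g(g(g(p(a), a), e), a), cons(a, a)))   [R2 at 1.1.1]
2. cons(cons(g(p(g(p(e), g(p(0), 0))), a), cons(a, e)), g(g(g(g(p(a), a), e), a), cons(a, a)))  →  cons(cons(p(a), cons(a, e)), g(g(g(g(p(a), a), e), a), cons(a, a)))   [R2 at 1.1]
3. cons(cons(p(a), cons(a, e)), g(g(g(g(p(a), a), e), a), cons(a, a)))  →  cons(cons(p(a), cons(a, e)), g(g(g(p(a), e), a), cons(a, a)))   [R2 at 2.1.1.1]
4. cons(cons(p(a), cons(a, e)), g(g(g(p(a), e), a), cons(a, a)))  →  cons(cons(p(a), cons(a, e)), g(g(p(e), a), cons(a, a)))   [R2 at 2.1.1]
5. cons(cons(p(a), cons(a, e)), g(g(p(e), a), cons(a, a)))  →  cons(cons(p(a), cons(a, e)), g(p(a), cons(a, a)))   [R2 at 2.1]
6. cons(cons(p(a), cons(a, e)), g(p(a), cons(a, a)))  →  cons(cons(p(a), cons(a, e)), p(cons(a, a)))   [R2 at 2]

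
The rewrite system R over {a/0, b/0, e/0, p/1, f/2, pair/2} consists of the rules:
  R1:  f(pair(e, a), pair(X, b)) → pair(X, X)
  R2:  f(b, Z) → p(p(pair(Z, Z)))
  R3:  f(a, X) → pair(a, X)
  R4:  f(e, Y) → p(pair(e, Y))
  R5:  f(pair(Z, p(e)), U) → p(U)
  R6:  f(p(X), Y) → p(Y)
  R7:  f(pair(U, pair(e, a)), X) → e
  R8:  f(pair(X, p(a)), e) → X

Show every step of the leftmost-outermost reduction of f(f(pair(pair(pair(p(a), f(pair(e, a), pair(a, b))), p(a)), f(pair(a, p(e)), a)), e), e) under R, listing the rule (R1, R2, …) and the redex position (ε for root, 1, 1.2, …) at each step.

pair(p(a), pair(a, a))

1. f(f(pair(pair(pair(p(a), f(pair(e, a), pair(a, b))), p(a)), f(pair(a, p(e)), a)), e), e)  →  f(f(pair(pair(pair(p(a), pair(a, a)), p(a)), f(pair(a, p(e)), a)), e), e)   [R1 at 1.1.1.1.2]
2. f(f(pair(pair(pair(p(a), pair(a, a)), p(a)), f(pair(a, p(e)), a)), e), e)  →  f(f(pair(pair(pair(p(a), pair(a, a)), p(a)), p(a)), e), e)   [R5 at 1.1.2]
3. f(f(pair(pair(pair(p(a), pair(a, a)), p(a)), p(a)), e), e)  →  f(pair(pair(p(a), pair(a, a)), p(a)), e)   [R8 at 1]
4. f(pair(pair(p(a), pair(a, a)), p(a)), e)  →  pair(p(a), pair(a, a))   [R8 at ε]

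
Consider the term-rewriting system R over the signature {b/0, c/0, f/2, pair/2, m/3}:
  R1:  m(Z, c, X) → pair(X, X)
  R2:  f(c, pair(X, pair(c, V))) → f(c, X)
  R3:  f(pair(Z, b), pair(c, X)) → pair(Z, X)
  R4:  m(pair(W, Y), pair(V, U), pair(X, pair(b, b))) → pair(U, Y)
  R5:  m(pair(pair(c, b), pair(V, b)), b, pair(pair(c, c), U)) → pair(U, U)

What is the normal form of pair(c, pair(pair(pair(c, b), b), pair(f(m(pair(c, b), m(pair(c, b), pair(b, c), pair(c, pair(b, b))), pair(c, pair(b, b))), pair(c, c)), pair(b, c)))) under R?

pair(c, pair(pair(pair(c, b), b), pair(pair(b, c), pair(b, c))))

1. pair(c, pair(pair(pair(c, b), b), pair(f(m(pair(c, b), m(pair(c, b), pair(b, c), pair(c, pair(b, b))), pair(c, pair(b, b))), pair(c, c)), pair(b, c))))  →  pair(c, pair(pair(pair(c, b), b), pair(f(m(pair(c, b), pair(c, b), pair(c, pair(b, b))), pair(c, c)), pair(b, c))))   [R4 at 2.2.1.1.2]
2. pair(c, pair(pair(pair(c, b), b), pair(f(m(pair(c, b), pair(c, b), pair(c, pair(b, b))), pair(c, c)), pair(b, c))))  →  pair(c, pair(pair(pair(c, b), b), pair(f(pair(b, b), pair(c, c)), pair(b, c))))   [R4 at 2.2.1.1]
3. pair(c, pair(pair(pair(c, b), b), pair(f(pair(b, b), pair(c, c)), pair(b, c))))  →  pair(c, pair(pair(pair(c, b), b), pair(pair(b, c), pair(b, c))))   [R3 at 2.2.1]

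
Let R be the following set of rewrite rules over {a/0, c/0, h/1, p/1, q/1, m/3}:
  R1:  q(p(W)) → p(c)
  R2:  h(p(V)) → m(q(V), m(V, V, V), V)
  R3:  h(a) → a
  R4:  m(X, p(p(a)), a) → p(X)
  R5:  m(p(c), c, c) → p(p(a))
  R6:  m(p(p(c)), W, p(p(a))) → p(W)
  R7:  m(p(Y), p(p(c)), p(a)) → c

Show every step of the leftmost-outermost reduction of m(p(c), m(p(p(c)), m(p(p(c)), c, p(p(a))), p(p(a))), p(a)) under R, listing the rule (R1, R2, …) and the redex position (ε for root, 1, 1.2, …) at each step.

c

1. m(p(c), m(p(p(c)), m(p(p(c)), c, p(p(a))), p(p(a))), p(a))  →  m(p(c), p(m(p(p(c)), c, p(p(a)))), p(a))   [R6 at 2]
2. m(p(c), p(m(p(p(c)), c, p(p(a)))), p(a))  →  m(p(c), p(p(c)), p(a))   [R6 at 2.1]
3. m(p(c), p(p(c)), p(a))  →  c   [R7 at ε]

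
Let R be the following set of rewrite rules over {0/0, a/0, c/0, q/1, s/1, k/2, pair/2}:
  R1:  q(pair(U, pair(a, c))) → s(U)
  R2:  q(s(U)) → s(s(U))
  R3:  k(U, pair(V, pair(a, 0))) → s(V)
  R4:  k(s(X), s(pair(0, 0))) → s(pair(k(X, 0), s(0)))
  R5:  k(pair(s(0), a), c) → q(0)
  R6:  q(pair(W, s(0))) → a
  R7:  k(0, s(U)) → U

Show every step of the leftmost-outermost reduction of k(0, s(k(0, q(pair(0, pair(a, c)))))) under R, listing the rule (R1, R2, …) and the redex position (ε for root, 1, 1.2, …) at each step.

1. k(0, s(k(0, q(pair(0, pair(a, c))))))  →  k(0, q(pair(0, pair(a, c))))   [R7 at ε]
2. k(0, q(pair(0, pair(a, c))))  →  k(0, s(0))   [R1 at 2]
3. k(0, s(0))  →  0   [R7 at ε]

0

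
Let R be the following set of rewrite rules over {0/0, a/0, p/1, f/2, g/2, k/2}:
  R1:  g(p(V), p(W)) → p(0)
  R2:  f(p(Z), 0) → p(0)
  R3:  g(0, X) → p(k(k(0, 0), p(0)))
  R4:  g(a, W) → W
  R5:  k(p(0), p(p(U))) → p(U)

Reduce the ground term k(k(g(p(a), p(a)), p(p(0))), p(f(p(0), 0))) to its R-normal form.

1. k(k(g(p(a), p(a)), p(p(0))), p(f(p(0), 0)))  →  k(k(p(0), p(p(0))), p(f(p(0), 0)))   [R1 at 1.1]
2. k(k(p(0), p(p(0))), p(f(p(0), 0)))  →  k(p(0), p(f(p(0), 0)))   [R5 at 1]
3. k(p(0), p(f(p(0), 0)))  →  k(p(0), p(p(0)))   [R2 at 2.1]
4. k(p(0), p(p(0)))  →  p(0)   [R5 at ε]

p(0)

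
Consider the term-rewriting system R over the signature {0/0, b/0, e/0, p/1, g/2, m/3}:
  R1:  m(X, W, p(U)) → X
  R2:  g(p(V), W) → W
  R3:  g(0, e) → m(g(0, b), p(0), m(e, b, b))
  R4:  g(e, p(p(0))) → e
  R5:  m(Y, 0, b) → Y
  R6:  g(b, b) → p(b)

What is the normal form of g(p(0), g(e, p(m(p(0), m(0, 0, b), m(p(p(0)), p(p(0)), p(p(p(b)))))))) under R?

e

1. g(p(0), g(e, p(m(p(0), m(0, 0, b), m(p(p(0)), p(p(0)), p(p(p(b))))))))  →  g(e, p(m(p(0), m(0, 0, b), m(p(p(0)), p(p(0)), p(p(p(b)))))))   [R2 at ε]
2. g(e, p(m(p(0), m(0, 0, b), m(p(p(0)), p(p(0)), p(p(p(b)))))))  →  g(e, p(m(p(0), 0, m(p(p(0)), p(p(0)), p(p(p(b)))))))   [R5 at 2.1.2]
3. g(e, p(m(p(0), 0, m(p(p(0)), p(p(0)), p(p(p(b)))))))  →  g(e, p(m(p(0), 0, p(p(0)))))   [R1 at 2.1.3]
4. g(e, p(m(p(0), 0, p(p(0)))))  →  g(e, p(p(0)))   [R1 at 2.1]
5. g(e, p(p(0)))  →  e   [R4 at ε]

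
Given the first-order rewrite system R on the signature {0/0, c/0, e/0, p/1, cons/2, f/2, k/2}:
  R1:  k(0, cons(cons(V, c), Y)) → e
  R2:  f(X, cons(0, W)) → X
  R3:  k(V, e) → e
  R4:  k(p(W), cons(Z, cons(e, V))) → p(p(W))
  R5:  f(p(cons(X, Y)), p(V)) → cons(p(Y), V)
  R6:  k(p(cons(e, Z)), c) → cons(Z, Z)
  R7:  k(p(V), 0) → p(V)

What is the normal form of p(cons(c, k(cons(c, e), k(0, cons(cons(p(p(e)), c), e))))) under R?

p(cons(c, e))

1. p(cons(c, k(cons(c, e), k(0, cons(cons(p(p(e)), c), e)))))  →  p(cons(c, k(cons(c, e), e)))   [R1 at 1.2.2]
2. p(cons(c, k(cons(c, e), e)))  →  p(cons(c, e))   [R3 at 1.2]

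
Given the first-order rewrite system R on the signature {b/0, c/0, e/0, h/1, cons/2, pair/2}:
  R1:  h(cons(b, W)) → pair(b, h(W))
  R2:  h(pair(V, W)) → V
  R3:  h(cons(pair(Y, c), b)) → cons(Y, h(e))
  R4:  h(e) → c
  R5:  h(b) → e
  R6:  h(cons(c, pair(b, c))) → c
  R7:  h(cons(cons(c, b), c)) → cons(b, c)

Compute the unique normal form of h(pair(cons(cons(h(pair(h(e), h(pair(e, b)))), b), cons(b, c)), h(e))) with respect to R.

cons(cons(c, b), cons(b, c))

1. h(pair(cons(cons(h(pair(h(e), h(pair(e, b)))), b), cons(b, c)), h(e)))  →  cons(cons(h(pair(h(e), h(pair(e, b)))), b), cons(b, c))   [R2 at ε]
2. cons(cons(h(pair(h(e), h(pair(e, b)))), b), cons(b, c))  →  cons(cons(h(e), b), cons(b, c))   [R2 at 1.1]
3. cons(cons(h(e), b), cons(b, c))  →  cons(cons(c, b), cons(b, c))   [R4 at 1.1]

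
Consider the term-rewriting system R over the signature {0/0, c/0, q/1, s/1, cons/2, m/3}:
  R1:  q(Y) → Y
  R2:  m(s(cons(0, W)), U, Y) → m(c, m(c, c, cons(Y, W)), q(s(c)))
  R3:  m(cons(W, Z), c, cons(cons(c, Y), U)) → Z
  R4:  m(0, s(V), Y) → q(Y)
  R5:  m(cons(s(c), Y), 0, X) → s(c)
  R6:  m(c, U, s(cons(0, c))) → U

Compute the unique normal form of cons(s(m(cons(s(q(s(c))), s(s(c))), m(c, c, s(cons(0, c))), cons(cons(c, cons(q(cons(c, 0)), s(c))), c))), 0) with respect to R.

1. cons(s(m(cons(s(q(s(c))), s(s(c))), m(c, c, s(cons(0, c))), cons(cons(c, cons(q(cons(c, 0)), s(c))), c))), 0)  →  cons(s(m(cons(s(s(c)), s(s(c))), m(c, c, s(cons(0, c))), cons(cons(c, cons(q(cons(c, 0)), s(c))), c))), 0)   [R1 at 1.1.1.1.1]
2. cons(s(m(cons(s(s(c)), s(s(c))), m(c, c, s(cons(0, c))), cons(cons(c, cons(q(cons(c, 0)), s(c))), c))), 0)  →  cons(s(m(cons(s(s(c)), s(s(c))), c, cons(cons(c, cons(q(cons(c, 0)), s(c))), c))), 0)   [R6 at 1.1.2]
3. cons(s(m(cons(s(s(c)), s(s(c))), c, cons(cons(c, cons(q(cons(c, 0)), s(c))), c))), 0)  →  cons(s(s(s(c))), 0)   [R3 at 1.1]

cons(s(s(s(c))), 0)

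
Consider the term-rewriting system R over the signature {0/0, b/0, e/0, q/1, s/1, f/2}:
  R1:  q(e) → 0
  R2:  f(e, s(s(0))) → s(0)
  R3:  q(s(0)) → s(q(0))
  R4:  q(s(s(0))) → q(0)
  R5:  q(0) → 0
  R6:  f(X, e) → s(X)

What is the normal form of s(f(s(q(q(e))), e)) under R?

1. s(f(s(q(q(e))), e))  →  s(s(s(q(q(e)))))   [R6 at 1]
2. s(s(s(q(q(e)))))  →  s(s(s(q(0))))   [R1 at 1.1.1.1]
3. s(s(s(q(0))))  →  s(s(s(0)))   [R5 at 1.1.1]

s(s(s(0)))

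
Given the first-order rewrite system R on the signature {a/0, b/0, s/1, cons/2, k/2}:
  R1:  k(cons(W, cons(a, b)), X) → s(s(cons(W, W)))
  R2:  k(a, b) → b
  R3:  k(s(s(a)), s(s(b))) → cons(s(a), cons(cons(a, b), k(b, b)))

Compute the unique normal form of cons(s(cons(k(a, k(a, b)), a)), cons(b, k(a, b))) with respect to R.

1. cons(s(cons(k(a, k(a, b)), a)), cons(b, k(a, b)))  →  cons(s(cons(k(a, b), a)), cons(b, k(a, b)))   [R2 at 1.1.1.2]
2. cons(s(cons(k(a, b), a)), cons(b, k(a, b)))  →  cons(s(cons(b, a)), cons(b, k(a, b)))   [R2 at 1.1.1]
3. cons(s(cons(b, a)), cons(b, k(a, b)))  →  cons(s(cons(b, a)), cons(b, b))   [R2 at 2.2]

cons(s(cons(b, a)), cons(b, b))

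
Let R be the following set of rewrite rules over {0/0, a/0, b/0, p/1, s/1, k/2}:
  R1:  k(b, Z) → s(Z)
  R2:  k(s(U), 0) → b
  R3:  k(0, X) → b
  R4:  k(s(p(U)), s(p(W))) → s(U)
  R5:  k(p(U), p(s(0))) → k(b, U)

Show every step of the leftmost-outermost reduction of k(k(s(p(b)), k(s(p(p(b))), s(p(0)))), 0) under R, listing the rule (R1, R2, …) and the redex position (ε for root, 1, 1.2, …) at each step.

b

1. k(k(s(p(b)), k(s(p(p(b))), s(p(0)))), 0)  →  k(k(s(p(b)), s(p(b))), 0)   [R4 at 1.2]
2. k(k(s(p(b)), s(p(b))), 0)  →  k(s(b), 0)   [R4 at 1]
3. k(s(b), 0)  →  b   [R2 at ε]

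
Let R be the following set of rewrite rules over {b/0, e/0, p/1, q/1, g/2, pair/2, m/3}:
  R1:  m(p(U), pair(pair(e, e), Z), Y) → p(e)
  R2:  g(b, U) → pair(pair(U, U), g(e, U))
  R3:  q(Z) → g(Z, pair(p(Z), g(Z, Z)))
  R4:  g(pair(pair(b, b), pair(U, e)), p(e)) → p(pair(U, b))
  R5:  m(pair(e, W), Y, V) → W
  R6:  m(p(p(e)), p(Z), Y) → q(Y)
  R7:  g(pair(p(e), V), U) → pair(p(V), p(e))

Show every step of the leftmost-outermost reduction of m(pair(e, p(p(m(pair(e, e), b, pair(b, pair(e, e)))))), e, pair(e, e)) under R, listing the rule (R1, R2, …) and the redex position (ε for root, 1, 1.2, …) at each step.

1. m(pair(e, p(p(m(pair(e, e), b, pair(b, pair(e, e)))))), e, pair(e, e))  →  p(p(m(pair(e, e), b, pair(b, pair(e, e)))))   [R5 at ε]
2. p(p(m(pair(e, e), b, pair(b, pair(e, e)))))  →  p(p(e))   [R5 at 1.1]

p(p(e))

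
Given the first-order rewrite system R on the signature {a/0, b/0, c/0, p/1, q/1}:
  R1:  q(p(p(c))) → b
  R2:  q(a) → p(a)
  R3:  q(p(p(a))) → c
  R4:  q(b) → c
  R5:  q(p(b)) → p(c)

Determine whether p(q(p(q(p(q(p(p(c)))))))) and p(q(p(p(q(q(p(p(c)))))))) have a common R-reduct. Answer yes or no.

yes — NF(t₁) = p(b), NF(t₂) = p(b)

Reduce t₁ = p(q(p(q(p(q(p(p(c)))))))):
1. p(q(p(q(p(q(p(p(c))))))))  →  p(q(p(q(p(b)))))   [R1 at 1.1.1.1.1]
2. p(q(p(q(p(b)))))  →  p(q(p(p(c))))   [R5 at 1.1.1]
3. p(q(p(p(c))))  →  p(b)   [R1 at 1]

Reduce t₂ = p(q(p(p(q(q(p(p(c)))))))):
1. p(q(p(p(q(q(p(p(c))))))))  →  p(q(p(p(q(b)))))   [R1 at 1.1.1.1.1]
2. p(q(p(p(q(b)))))  →  p(q(p(p(c))))   [R4 at 1.1.1.1]
3. p(q(p(p(c))))  →  p(b)   [R1 at 1]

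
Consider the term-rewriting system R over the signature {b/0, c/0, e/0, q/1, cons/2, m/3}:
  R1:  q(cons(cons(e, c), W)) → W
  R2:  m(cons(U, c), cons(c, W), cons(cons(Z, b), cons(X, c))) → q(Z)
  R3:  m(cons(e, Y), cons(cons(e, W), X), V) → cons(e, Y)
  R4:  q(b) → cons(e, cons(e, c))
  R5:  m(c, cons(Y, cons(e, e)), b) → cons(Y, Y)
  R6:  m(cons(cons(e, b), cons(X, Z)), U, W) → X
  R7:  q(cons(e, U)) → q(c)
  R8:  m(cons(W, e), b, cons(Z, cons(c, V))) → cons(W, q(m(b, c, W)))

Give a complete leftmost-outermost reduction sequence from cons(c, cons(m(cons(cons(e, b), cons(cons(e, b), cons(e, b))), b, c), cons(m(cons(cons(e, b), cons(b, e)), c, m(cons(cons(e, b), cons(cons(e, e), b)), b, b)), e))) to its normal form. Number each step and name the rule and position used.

1. cons(c, cons(m(cons(cons(e, b), cons(cons(e, b), cons(e, b))), b, c), cons(m(cons(cons(e, b), cons(b, e)), c, m(cons(cons(e, b), cons(cons(e, e), b)), b, b)), e)))  →  cons(c, cons(cons(e, b), cons(m(cons(cons(e, b), cons(b, e)), c, m(cons(cons(e, b), cons(cons(e, e), b)), b, b)), e)))   [R6 at 2.1]
2. cons(c, cons(cons(e, b), cons(m(cons(cons(e, b), cons(b, e)), c, m(cons(cons(e, b), cons(cons(e, e), b)), b, b)), e)))  →  cons(c, cons(cons(e, b), cons(b, e)))   [R6 at 2.2.1]

cons(c, cons(cons(e, b), cons(b, e)))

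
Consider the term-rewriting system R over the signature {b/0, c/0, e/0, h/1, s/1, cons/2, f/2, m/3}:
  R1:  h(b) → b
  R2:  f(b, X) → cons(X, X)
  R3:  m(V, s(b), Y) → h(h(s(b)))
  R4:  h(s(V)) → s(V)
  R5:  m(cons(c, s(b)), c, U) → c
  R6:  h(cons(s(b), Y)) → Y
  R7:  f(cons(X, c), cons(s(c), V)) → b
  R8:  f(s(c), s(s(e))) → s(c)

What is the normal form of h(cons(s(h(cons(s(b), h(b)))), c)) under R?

1. h(cons(s(h(cons(s(b), h(b)))), c))  →  h(cons(s(h(b)), c))   [R6 at 1.1.1]
2. h(cons(s(h(b)), c))  →  h(cons(s(b), c))   [R1 at 1.1.1]
3. h(cons(s(b), c))  →  c   [R6 at ε]

c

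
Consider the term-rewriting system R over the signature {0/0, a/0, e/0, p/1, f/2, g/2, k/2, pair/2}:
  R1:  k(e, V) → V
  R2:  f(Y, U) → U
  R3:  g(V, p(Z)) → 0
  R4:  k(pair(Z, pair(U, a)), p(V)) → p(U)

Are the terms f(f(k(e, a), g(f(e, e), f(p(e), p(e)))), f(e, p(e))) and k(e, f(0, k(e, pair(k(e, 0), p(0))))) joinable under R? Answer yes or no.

Reduce t₁ = f(f(k(e, a), g(f(e, e), f(p(e), p(e)))), f(e, p(e))):
1. f(f(k(e, a), g(f(e, e), f(p(e), p(e)))), f(e, p(e)))  →  f(e, p(e))   [R2 at ε]
2. f(e, p(e))  →  p(e)   [R2 at ε]

Reduce t₂ = k(e, f(0, k(e, pair(k(e, 0), p(0))))):
1. k(e, f(0, k(e, pair(k(e, 0), p(0)))))  →  f(0, k(e, pair(k(e, 0), p(0))))   [R1 at ε]
2. f(0, k(e, pair(k(e, 0), p(0))))  →  k(e, pair(k(e, 0), p(0)))   [R2 at ε]
3. k(e, pair(k(e, 0), p(0)))  →  pair(k(e, 0), p(0))   [R1 at ε]
4. pair(k(e, 0), p(0))  →  pair(0, p(0))   [R1 at 1]

no — NF(t₁) = p(e), NF(t₂) = pair(0, p(0))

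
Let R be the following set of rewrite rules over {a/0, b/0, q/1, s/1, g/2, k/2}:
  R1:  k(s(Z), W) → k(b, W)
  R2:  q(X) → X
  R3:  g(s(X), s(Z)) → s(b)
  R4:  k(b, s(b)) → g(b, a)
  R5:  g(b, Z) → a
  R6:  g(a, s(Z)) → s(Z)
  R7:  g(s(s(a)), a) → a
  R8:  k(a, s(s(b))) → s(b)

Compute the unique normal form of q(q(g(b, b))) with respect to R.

a

1. q(q(g(b, b)))  →  q(g(b, b))   [R2 at ε]
2. q(g(b, b))  →  g(b, b)   [R2 at ε]
3. g(b, b)  →  a   [R5 at ε]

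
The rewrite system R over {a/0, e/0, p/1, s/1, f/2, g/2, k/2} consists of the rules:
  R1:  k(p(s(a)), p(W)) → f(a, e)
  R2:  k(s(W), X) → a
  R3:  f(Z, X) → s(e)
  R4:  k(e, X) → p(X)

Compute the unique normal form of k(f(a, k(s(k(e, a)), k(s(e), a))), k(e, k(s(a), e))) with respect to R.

a

1. k(f(a, k(s(k(e, a)), k(s(e), a))), k(e, k(s(a), e)))  →  k(s(e), k(e, k(s(a), e)))   [R3 at 1]
2. k(s(e), k(e, k(s(a), e)))  →  a   [R2 at ε]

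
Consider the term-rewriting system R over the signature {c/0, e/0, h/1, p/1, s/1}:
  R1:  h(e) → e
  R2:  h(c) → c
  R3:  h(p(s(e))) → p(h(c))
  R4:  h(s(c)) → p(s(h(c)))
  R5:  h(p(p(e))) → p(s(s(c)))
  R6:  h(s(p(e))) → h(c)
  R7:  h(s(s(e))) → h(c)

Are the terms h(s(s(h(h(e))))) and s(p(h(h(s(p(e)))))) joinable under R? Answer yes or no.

no — NF(t₁) = c, NF(t₂) = s(p(c))

Reduce t₁ = h(s(s(h(h(e))))):
1. h(s(s(h(h(e)))))  →  h(s(s(h(e))))   [R1 at 1.1.1.1]
2. h(s(s(h(e))))  →  h(s(s(e)))   [R1 at 1.1.1]
3. h(s(s(e)))  →  h(c)   [R7 at ε]
4. h(c)  →  c   [R2 at ε]

Reduce t₂ = s(p(h(h(s(p(e)))))):
1. s(p(h(h(s(p(e))))))  →  s(p(h(h(c))))   [R6 at 1.1.1]
2. s(p(h(h(c))))  →  s(p(h(c)))   [R2 at 1.1.1]
3. s(p(h(c)))  →  s(p(c))   [R2 at 1.1]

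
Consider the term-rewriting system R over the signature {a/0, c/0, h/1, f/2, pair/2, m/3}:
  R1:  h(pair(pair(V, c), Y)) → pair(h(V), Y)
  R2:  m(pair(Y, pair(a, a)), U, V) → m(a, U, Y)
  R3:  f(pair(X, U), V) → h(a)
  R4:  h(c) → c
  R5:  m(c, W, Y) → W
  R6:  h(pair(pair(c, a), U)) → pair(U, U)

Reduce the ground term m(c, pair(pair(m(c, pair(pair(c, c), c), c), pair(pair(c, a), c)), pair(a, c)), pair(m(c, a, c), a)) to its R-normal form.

1. m(c, pair(pair(m(c, pair(pair(c, c), c), c), pair(pair(c, a), c)), pair(a, c)), pair(m(c, a, c), a))  →  pair(pair(m(c, pair(pair(c, c), c), c), pair(pair(c, a), c)), pair(a, c))   [R5 at ε]
2. pair(pair(m(c, pair(pair(c, c), c), c), pair(pair(c, a), c)), pair(a, c))  →  pair(pair(pair(pair(c, c), c), pair(pair(c, a), c)), pair(a, c))   [R5 at 1.1]

pair(pair(pair(pair(c, c), c), pair(pair(c, a), c)), pair(a, c))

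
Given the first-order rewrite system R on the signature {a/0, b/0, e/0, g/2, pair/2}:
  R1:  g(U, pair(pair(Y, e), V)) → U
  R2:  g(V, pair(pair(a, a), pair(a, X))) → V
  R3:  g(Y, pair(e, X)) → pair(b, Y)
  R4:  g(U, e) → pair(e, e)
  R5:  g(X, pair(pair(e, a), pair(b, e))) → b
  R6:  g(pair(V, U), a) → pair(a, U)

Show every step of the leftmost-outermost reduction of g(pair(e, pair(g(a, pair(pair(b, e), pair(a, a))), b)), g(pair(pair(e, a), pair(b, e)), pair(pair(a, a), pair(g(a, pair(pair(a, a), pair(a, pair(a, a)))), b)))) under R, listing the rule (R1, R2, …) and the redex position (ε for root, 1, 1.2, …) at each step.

1. g(pair(e, pair(g(a, pair(pair(b, e), pair(a, a))), b)), g(pair(pair(e, a), pair(b, e)), pair(pair(a, a), pair(g(a, pair(pair(a, a), pair(a, pair(a, a)))), b))))  →  g(pair(e, pair(a, b)), g(pair(pair(e, a), pair(b, e)), pair(pair(a, a), pair(g(a, pair(pair(a, a), pair(a, pair(a, a)))), b))))   [R1 at 1.2.1]
2. g(pair(e, pair(a, b)), g(pair(pair(e, a), pair(b, e)), pair(pair(a, a), pair(g(a, pair(pair(a, a), pair(a, pair(a, a)))), b))))  →  g(pair(e, pair(a, b)), g(pair(pair(e, a), pair(b, e)), pair(pair(a, a), pair(a, b))))   [R2 at 2.2.2.1]
3. g(pair(e, pair(a, b)), g(pair(pair(e, a), pair(b, e)), pair(pair(a, a), pair(a, b))))  →  g(pair(e, pair(a, b)), pair(pair(e, a), pair(b, e)))   [R2 at 2]
4. g(pair(e, pair(a, b)), pair(pair(e, a), pair(b, e)))  →  b   [R5 at ε]

b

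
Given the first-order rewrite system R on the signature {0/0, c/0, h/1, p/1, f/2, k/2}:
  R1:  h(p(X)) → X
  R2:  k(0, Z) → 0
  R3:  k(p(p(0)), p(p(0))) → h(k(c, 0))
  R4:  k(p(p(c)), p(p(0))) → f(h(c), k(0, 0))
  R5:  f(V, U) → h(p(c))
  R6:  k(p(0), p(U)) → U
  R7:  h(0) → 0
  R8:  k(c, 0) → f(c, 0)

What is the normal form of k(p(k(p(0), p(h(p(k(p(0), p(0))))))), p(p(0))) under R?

p(0)

1. k(p(k(p(0), p(h(p(k(p(0), p(0))))))), p(p(0)))  →  k(p(h(p(k(p(0), p(0))))), p(p(0)))   [R6 at 1.1]
2. k(p(h(p(k(p(0), p(0))))), p(p(0)))  →  k(p(k(p(0), p(0))), p(p(0)))   [R1 at 1.1]
3. k(p(k(p(0), p(0))), p(p(0)))  →  k(p(0), p(p(0)))   [R6 at 1.1]
4. k(p(0), p(p(0)))  →  p(0)   [R6 at ε]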